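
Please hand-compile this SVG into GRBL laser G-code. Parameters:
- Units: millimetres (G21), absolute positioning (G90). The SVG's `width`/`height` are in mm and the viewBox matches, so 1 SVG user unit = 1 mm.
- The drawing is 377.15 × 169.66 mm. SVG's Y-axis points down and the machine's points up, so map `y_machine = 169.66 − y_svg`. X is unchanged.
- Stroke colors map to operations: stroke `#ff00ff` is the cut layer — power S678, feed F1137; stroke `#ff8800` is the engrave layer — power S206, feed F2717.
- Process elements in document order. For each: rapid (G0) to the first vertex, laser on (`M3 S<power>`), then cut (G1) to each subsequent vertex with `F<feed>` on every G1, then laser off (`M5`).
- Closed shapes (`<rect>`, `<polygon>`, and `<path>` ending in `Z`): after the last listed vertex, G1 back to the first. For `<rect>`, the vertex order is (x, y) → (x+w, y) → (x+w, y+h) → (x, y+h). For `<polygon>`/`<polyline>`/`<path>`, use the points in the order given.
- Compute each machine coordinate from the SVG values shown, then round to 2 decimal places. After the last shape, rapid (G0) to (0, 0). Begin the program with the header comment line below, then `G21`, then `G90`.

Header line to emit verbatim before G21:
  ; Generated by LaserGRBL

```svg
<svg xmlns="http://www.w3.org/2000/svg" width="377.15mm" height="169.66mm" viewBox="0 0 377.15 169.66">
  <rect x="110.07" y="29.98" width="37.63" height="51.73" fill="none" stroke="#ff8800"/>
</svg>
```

; Generated by LaserGRBL
G21
G90
G0 X110.07 Y139.68
M3 S206
G1 X147.70 Y139.68 F2717
G1 X147.70 Y87.95 F2717
G1 X110.07 Y87.95 F2717
G1 X110.07 Y139.68 F2717
M5
G0 X0.00 Y0.00

Since the viewBox matches the mm dimensions, user units are millimetres directly. The only transform is the Y-flip y_m = 169.66 − y_svg.

Shape 1 is a rectangle drawn with `<rect>`. Its stroke #ff8800 means engrave at S206, F2717. After flipping Y the toolpath is (110.07,139.68) → (147.70,139.68) → (147.70,87.95) → (110.07,87.95) → (110.07,139.68), returning to the start.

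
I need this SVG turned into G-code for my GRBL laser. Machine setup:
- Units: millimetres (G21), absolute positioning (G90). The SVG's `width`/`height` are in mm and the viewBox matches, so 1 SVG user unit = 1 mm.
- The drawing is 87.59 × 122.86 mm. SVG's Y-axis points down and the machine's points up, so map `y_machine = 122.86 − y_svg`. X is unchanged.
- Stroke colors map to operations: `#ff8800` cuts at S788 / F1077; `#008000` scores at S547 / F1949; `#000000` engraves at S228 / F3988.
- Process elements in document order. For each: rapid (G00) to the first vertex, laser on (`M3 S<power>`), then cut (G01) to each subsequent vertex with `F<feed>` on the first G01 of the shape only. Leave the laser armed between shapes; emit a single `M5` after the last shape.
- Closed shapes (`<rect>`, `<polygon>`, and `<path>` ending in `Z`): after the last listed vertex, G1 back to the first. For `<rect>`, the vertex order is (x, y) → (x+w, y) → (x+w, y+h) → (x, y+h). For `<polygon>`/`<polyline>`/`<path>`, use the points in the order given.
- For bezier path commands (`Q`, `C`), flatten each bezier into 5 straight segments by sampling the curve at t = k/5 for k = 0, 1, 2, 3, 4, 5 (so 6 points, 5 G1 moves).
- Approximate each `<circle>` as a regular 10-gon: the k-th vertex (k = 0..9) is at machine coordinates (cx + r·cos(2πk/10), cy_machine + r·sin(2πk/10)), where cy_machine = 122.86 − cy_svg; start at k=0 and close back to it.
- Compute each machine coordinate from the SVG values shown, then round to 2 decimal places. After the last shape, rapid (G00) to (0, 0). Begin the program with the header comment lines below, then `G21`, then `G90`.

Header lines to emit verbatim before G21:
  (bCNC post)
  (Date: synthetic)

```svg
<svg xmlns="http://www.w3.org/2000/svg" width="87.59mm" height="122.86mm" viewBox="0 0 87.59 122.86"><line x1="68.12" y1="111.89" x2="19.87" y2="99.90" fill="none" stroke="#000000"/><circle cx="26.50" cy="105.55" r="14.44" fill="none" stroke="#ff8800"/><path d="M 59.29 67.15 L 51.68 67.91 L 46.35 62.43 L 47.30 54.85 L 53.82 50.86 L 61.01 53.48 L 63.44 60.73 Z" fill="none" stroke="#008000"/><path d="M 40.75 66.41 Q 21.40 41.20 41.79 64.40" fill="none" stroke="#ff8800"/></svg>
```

viewBox `0 0 87.59 122.86` with mm width/height → 1 unit = 1 mm. Flip: y_m = 122.86 − y_svg.

**Shape 1** — `<line>` line segment, stroke `#000000` → engrave (S228, F3988). Machine vertices: (68.12,10.97) → (19.87,22.96). Open path.

**Shape 2** — `<circle>` circle, stroke `#ff8800` → cut (S788, F1077). Machine vertices: (40.94,17.31) → (38.18,25.80) → (30.96,31.04) → (22.04,31.04) → (14.82,25.80) → (12.06,17.31) → (14.82,8.82) → (22.04,3.58) → (30.96,3.58) → (38.18,8.82) → (40.94,17.31). Closed: final G1 returns to the first vertex.

**Shape 3** — `<path>` regular polygon, stroke `#008000` → score (S547, F1949). Machine vertices: (59.29,55.71) → (51.68,54.95) → (46.35,60.43) → (47.30,68.01) → (53.82,72.00) → (61.01,69.38) → (63.44,62.13) → (59.29,55.71). Closed: final G1 returns to the first vertex.

**Shape 4** — `<path>` quadratic bezier, stroke `#ff8800` → cut (S788, F1077). Control points (SVG): P0=(40.75,66.41), P1=(21.40,41.20), P2=(41.79,64.40); sampled at t=k/5. Machine vertices: (40.75,56.45) → (34.60,64.60) → (31.63,68.87) → (31.84,69.27) → (35.22,65.80) → (41.79,58.46). Open path.

(bCNC post)
(Date: synthetic)
G21
G90
G00 X68.12 Y10.97
M3 S228
G01 X19.87 Y22.96 F3988
G00 X40.94 Y17.31
M3 S788
G01 X38.18 Y25.80 F1077
G01 X30.96 Y31.04
G01 X22.04 Y31.04
G01 X14.82 Y25.80
G01 X12.06 Y17.31
G01 X14.82 Y8.82
G01 X22.04 Y3.58
G01 X30.96 Y3.58
G01 X38.18 Y8.82
G01 X40.94 Y17.31
G00 X59.29 Y55.71
M3 S547
G01 X51.68 Y54.95 F1949
G01 X46.35 Y60.43
G01 X47.30 Y68.01
G01 X53.82 Y72.00
G01 X61.01 Y69.38
G01 X63.44 Y62.13
G01 X59.29 Y55.71
G00 X40.75 Y56.45
M3 S788
G01 X34.60 Y64.60 F1077
G01 X31.63 Y68.87
G01 X31.84 Y69.27
G01 X35.22 Y65.80
G01 X41.79 Y58.46
M5
G00 X0.00 Y0.00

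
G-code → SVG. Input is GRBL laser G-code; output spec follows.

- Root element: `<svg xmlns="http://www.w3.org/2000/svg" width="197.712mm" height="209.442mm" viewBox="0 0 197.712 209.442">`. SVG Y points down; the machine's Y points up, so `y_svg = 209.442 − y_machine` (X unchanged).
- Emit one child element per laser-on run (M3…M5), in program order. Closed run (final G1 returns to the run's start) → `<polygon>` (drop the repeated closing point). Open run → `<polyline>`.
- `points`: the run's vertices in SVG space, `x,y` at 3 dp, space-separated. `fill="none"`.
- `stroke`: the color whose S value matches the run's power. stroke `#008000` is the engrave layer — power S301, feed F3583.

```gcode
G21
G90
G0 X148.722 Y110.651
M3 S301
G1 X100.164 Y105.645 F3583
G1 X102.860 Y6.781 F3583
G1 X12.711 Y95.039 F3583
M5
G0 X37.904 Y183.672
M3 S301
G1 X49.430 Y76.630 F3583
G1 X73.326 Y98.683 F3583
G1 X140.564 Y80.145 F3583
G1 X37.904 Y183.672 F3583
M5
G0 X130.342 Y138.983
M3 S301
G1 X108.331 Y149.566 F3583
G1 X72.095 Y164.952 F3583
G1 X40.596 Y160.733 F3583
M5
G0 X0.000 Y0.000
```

<svg xmlns="http://www.w3.org/2000/svg" width="197.712mm" height="209.442mm" viewBox="0 0 197.712 209.442">
  <polyline points="148.722,98.791 100.164,103.797 102.860,202.661 12.711,114.403" fill="none" stroke="#008000"/>
  <polygon points="37.904,25.770 49.430,132.812 73.326,110.759 140.564,129.297" fill="none" stroke="#008000"/>
  <polyline points="130.342,70.459 108.331,59.876 72.095,44.490 40.596,48.709" fill="none" stroke="#008000"/>
</svg>

y_svg = 209.442 − y_m. Every run uses S301, so all elements get stroke `#008000` (engrave).

[1] open run; points: 148.722,98.791 100.164,103.797 102.860,202.661 12.711,114.403

[2] closed run; points: 37.904,25.770 49.430,132.812 73.326,110.759 140.564,129.297

[3] open run; points: 130.342,70.459 108.331,59.876 72.095,44.490 40.596,48.709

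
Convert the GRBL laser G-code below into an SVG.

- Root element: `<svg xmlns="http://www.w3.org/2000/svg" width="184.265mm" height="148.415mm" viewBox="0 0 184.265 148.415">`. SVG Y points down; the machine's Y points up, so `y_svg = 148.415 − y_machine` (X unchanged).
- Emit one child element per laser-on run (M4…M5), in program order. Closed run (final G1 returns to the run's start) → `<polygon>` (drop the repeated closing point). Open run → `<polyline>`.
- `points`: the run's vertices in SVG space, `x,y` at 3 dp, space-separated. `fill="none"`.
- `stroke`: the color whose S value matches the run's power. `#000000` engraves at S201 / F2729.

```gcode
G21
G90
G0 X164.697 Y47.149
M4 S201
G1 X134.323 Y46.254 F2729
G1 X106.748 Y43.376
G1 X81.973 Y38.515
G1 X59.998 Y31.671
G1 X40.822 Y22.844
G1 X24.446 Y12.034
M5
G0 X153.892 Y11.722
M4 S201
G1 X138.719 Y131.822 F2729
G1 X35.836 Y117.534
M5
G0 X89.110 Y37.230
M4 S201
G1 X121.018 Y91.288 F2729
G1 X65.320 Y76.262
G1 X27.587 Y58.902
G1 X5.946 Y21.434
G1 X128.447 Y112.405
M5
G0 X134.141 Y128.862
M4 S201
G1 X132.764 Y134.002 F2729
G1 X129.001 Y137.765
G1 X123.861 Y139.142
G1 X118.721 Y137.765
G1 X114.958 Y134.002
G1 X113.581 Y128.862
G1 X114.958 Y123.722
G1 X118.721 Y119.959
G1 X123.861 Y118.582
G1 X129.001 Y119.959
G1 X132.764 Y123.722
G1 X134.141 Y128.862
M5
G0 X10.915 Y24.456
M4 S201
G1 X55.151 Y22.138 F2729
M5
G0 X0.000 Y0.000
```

<svg xmlns="http://www.w3.org/2000/svg" width="184.265mm" height="148.415mm" viewBox="0 0 184.265 148.415">
  <polyline points="164.697,101.266 134.323,102.161 106.748,105.039 81.973,109.900 59.998,116.744 40.822,125.571 24.446,136.381" fill="none" stroke="#000000"/>
  <polyline points="153.892,136.693 138.719,16.593 35.836,30.881" fill="none" stroke="#000000"/>
  <polyline points="89.110,111.185 121.018,57.127 65.320,72.153 27.587,89.513 5.946,126.981 128.447,36.010" fill="none" stroke="#000000"/>
  <polygon points="134.141,19.553 132.764,14.413 129.001,10.650 123.861,9.273 118.721,10.650 114.958,14.413 113.581,19.553 114.958,24.693 118.721,28.456 123.861,29.833 129.001,28.456 132.764,24.693" fill="none" stroke="#000000"/>
  <polyline points="10.915,123.959 55.151,126.277" fill="none" stroke="#000000"/>
</svg>

Each laser-on run becomes one SVG element. Flip Y back into SVG space with y_svg = 148.415 − y_machine. Every run uses S201, so all elements get stroke `#000000` (engrave).

Run 1: The run is open, so emit a `<polyline>` with points (Y-flipped): 164.697,101.266 134.323,102.161 106.748,105.039 81.973,109.900 59.998,116.744 40.822,125.571 24.446,136.381.

Run 2: The run is open, so emit a `<polyline>` with points (Y-flipped): 153.892,136.693 138.719,16.593 35.836,30.881.

Run 3: The run is open, so emit a `<polyline>` with points (Y-flipped): 89.110,111.185 121.018,57.127 65.320,72.153 27.587,89.513 5.946,126.981 128.447,36.010.

Run 4: The run returns to its start, so emit a `<polygon>` with points (Y-flipped): 134.141,19.553 132.764,14.413 129.001,10.650 123.861,9.273 118.721,10.650 114.958,14.413 113.581,19.553 114.958,24.693 118.721,28.456 123.861,29.833 129.001,28.456 132.764,24.693.

Run 5: The run is open, so emit a `<polyline>` with points (Y-flipped): 10.915,123.959 55.151,126.277.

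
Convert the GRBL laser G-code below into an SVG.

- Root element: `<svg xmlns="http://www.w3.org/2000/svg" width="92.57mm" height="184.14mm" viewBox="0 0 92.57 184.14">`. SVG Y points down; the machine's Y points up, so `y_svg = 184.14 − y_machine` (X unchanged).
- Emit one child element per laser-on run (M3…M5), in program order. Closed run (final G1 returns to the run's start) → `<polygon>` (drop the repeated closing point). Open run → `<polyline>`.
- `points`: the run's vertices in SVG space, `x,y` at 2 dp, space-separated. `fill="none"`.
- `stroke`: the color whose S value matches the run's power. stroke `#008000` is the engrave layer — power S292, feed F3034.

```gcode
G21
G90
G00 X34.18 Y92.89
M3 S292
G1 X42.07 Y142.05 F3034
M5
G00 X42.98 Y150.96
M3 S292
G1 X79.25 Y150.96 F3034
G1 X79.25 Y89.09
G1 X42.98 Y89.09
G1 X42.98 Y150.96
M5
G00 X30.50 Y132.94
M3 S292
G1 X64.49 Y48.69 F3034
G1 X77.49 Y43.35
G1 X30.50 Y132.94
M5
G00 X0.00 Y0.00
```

<svg xmlns="http://www.w3.org/2000/svg" width="92.57mm" height="184.14mm" viewBox="0 0 92.57 184.14">
  <polyline points="34.18,91.25 42.07,42.09" fill="none" stroke="#008000"/>
  <polygon points="42.98,33.18 79.25,33.18 79.25,95.05 42.98,95.05" fill="none" stroke="#008000"/>
  <polygon points="30.50,51.20 64.49,135.45 77.49,140.79" fill="none" stroke="#008000"/>
</svg>

Each laser-on run becomes one SVG element. Flip Y back into SVG space with y_svg = 184.14 − y_machine. Every run uses S292, so all elements get stroke `#008000` (engrave).

Run 1: The run is open, so emit a `<polyline>` with points (Y-flipped): 34.18,91.25 42.07,42.09.

Run 2: The run returns to its start, so emit a `<polygon>` with points (Y-flipped): 42.98,33.18 79.25,33.18 79.25,95.05 42.98,95.05.

Run 3: The run returns to its start, so emit a `<polygon>` with points (Y-flipped): 30.50,51.20 64.49,135.45 77.49,140.79.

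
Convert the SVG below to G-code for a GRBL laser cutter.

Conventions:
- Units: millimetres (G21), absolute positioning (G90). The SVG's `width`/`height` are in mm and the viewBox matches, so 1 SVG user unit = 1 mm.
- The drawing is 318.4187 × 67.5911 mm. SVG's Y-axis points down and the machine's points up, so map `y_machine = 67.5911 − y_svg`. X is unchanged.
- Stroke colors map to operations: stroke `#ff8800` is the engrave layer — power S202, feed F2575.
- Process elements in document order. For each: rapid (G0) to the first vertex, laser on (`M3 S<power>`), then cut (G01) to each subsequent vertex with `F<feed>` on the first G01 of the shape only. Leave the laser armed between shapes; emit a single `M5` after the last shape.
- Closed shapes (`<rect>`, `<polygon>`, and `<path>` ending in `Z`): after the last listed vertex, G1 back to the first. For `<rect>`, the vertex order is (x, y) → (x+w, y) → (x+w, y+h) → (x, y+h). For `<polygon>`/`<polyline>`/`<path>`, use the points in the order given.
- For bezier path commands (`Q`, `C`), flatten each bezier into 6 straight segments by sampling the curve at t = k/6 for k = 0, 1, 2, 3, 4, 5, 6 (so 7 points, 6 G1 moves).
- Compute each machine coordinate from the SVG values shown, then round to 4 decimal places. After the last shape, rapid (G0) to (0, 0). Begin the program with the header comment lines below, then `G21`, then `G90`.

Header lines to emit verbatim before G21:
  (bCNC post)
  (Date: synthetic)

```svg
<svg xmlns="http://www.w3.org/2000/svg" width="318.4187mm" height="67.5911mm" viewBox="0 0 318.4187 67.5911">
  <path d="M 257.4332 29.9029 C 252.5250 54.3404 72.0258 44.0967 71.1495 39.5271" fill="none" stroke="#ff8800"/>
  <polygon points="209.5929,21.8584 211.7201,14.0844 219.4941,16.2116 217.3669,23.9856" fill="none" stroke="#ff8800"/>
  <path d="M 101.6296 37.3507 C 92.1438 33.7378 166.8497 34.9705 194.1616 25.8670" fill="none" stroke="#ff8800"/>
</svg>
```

1 u = 1 mm; y_m = 67.5911 − y.

[1] `<path>` cubic bezier, #ff8800→engrave S202 F2575: (257.4332,37.6882) → (241.9910,28.1727) → (207.1507,23.3165) → (162.7794,21.9984) → (118.7440,23.0977) → (84.9117,25.4932) → (71.1495,28.0640)

[2] `<polygon>` regular polygon, #ff8800→engrave S202 F2575: (209.5929,45.7327) → (211.7201,53.5067) → (219.4941,51.3795) → (217.3669,43.6055) → (209.5929,45.7327) (closed)

[3] `<path>` cubic bezier, #ff8800→engrave S202 F2575: (101.6296,30.2404) → (103.2935,31.7133) → (115.3342,32.8004) → (134.0965,33.9233) → (155.9252,35.5037) → (177.1653,37.9634) → (194.1616,41.7241)

(bCNC post)
(Date: synthetic)
G21
G90
G0 X257.4332 Y37.6882
M3 S202
G01 X241.9910 Y28.1727 F2575
G01 X207.1507 Y23.3165
G01 X162.7794 Y21.9984
G01 X118.7440 Y23.0977
G01 X84.9117 Y25.4932
G01 X71.1495 Y28.0640
G0 X209.5929 Y45.7327
M3 S202
G01 X211.7201 Y53.5067 F2575
G01 X219.4941 Y51.3795
G01 X217.3669 Y43.6055
G01 X209.5929 Y45.7327
G0 X101.6296 Y30.2404
M3 S202
G01 X103.2935 Y31.7133 F2575
G01 X115.3342 Y32.8004
G01 X134.0965 Y33.9233
G01 X155.9252 Y35.5037
G01 X177.1653 Y37.9634
G01 X194.1616 Y41.7241
M5
G0 X0.0000 Y0.0000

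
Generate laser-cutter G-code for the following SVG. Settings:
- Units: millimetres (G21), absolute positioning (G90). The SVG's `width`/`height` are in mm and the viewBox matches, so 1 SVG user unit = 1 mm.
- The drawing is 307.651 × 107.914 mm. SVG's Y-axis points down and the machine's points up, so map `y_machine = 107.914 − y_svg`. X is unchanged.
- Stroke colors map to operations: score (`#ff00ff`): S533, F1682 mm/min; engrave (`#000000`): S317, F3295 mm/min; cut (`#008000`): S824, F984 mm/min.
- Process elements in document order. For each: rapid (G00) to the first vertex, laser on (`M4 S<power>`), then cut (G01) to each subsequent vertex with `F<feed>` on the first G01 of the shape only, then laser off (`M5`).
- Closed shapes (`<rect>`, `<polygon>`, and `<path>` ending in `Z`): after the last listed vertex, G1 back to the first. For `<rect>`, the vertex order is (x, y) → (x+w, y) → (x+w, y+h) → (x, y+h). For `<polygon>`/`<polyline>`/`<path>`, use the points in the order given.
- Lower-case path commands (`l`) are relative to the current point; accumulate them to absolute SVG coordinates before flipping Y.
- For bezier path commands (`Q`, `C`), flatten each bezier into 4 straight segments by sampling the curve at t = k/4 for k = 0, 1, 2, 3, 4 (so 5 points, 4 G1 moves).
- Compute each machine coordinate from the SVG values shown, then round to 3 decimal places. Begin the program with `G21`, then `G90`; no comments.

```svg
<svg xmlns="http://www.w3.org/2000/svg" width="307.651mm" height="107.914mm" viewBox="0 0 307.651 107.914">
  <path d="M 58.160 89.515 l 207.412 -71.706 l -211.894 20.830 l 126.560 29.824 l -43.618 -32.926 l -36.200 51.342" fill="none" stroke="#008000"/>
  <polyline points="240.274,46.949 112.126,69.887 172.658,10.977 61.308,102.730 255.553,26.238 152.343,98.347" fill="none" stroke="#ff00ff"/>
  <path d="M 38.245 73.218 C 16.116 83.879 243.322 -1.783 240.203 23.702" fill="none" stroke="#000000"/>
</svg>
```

G21
G90
G00 X58.160 Y18.399
M4 S824
G01 X265.572 Y90.105 F984
G01 X53.678 Y69.275
G01 X180.238 Y39.451
G01 X136.620 Y72.377
G01 X100.420 Y21.035
M5
G00 X240.274 Y60.965
M4 S533
G01 X112.126 Y38.027 F1682
G01 X172.658 Y96.937
G01 X61.308 Y5.184
G01 X255.553 Y81.676
G01 X152.343 Y9.567
M5
G00 X38.245 Y34.696
M4 S317
G01 X60.904 Y41.519 F3295
G01 X132.095 Y65.013
G01 X206.851 Y85.727
G01 X240.203 Y84.212
M5

viewBox `0 0 307.651 107.914` with mm width/height → 1 unit = 1 mm. Flip: y_m = 107.914 − y_svg.

**Shape 1** — `<path>` open polyline, stroke `#008000` → cut (S824, F984). Machine vertices: (58.160,18.399) → (265.572,90.105) → (53.678,69.275) → (180.238,39.451) → (136.620,72.377) → (100.420,21.035). Open path.

**Shape 2** — `<polyline>` open polyline, stroke `#ff00ff` → score (S533, F1682). Machine vertices: (240.274,60.965) → (112.126,38.027) → (172.658,96.937) → (61.308,5.184) → (255.553,81.676) → (152.343,9.567). Open path.

**Shape 3** — `<path>` cubic bezier, stroke `#000000` → engrave (S317, F3295). Control points (SVG): P0=(38.245,73.218), P1=(16.116,83.879), P2=(243.322,-1.783), P3=(240.203,23.702); sampled at t=k/4. Machine vertices: (38.245,34.696) → (60.904,41.519) → (132.095,65.013) → (206.851,85.727) → (240.203,84.212). Open path.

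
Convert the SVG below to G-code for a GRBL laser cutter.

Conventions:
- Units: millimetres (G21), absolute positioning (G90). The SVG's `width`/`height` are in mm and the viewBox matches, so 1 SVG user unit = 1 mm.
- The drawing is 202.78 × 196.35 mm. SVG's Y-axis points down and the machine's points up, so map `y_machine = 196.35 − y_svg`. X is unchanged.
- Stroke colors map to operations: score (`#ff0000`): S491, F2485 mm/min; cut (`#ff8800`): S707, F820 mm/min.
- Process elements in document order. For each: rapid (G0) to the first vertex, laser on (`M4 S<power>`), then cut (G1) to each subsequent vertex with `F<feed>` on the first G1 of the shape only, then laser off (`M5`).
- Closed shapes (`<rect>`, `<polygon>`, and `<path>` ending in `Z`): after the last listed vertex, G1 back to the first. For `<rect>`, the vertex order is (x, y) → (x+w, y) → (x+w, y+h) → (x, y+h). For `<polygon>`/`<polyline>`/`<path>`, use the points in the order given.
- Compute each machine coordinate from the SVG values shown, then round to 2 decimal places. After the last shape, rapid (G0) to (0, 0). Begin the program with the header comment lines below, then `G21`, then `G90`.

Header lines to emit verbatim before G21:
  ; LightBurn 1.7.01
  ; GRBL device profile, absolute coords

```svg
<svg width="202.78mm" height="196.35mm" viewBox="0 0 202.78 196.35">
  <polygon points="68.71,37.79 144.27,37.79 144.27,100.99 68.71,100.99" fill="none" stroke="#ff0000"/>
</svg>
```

viewBox `0 0 202.78 196.35` with mm width/height → 1 unit = 1 mm. Flip: y_m = 196.35 − y_svg.

**Shape 1** — `<polygon>` rectangle, stroke `#ff0000` → score (S491, F2485). Machine vertices: (68.71,158.56) → (144.27,158.56) → (144.27,95.36) → (68.71,95.36) → (68.71,158.56). Closed: final G1 returns to the first vertex.

; LightBurn 1.7.01
; GRBL device profile, absolute coords
G21
G90
G0 X68.71 Y158.56
M4 S491
G1 X144.27 Y158.56 F2485
G1 X144.27 Y95.36
G1 X68.71 Y95.36
G1 X68.71 Y158.56
M5
G0 X0.00 Y0.00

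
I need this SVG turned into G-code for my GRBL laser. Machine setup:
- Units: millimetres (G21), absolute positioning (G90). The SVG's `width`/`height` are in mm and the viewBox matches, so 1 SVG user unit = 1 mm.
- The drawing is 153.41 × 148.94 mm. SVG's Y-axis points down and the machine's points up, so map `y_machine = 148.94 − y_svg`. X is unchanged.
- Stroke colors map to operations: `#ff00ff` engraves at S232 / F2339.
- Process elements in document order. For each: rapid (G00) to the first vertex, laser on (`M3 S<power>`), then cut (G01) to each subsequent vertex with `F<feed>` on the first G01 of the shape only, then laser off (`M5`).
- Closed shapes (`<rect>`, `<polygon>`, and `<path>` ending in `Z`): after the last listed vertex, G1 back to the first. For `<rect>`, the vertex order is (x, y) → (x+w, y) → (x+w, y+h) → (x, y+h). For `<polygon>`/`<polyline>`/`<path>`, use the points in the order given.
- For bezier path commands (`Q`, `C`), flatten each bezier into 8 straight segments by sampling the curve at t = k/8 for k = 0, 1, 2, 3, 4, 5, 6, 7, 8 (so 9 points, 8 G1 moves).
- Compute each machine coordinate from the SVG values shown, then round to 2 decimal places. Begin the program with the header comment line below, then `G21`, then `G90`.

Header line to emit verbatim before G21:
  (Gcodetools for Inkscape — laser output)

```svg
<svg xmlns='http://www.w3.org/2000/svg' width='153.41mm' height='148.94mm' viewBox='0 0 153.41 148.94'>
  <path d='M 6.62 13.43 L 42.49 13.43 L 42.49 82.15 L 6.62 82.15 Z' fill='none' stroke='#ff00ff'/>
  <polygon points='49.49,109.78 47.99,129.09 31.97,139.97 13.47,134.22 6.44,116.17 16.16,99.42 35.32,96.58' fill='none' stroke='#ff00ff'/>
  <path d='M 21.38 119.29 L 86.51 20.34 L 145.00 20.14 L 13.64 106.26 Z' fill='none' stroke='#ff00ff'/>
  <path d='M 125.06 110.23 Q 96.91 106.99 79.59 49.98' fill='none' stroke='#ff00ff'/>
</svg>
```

1 u = 1 mm; y_m = 148.94 − y.

[1] `<path>` rectangle, #ff00ff→engrave S232 F2339: (6.62,135.51) → (42.49,135.51) → (42.49,66.79) → (6.62,66.79) → (6.62,135.51) (closed)

[2] `<polygon>` regular polygon, #ff00ff→engrave S232 F2339: (49.49,39.16) → (47.99,19.85) → (31.97,8.97) → (13.47,14.72) → (6.44,32.77) → (16.16,49.52) → (35.32,52.36) → (49.49,39.16) (closed)

[3] `<path>` closed polygon, #ff00ff→engrave S232 F2339: (21.38,29.65) → (86.51,128.60) → (145.00,128.80) → (13.64,42.68) → (21.38,29.65) (closed)

[4] `<path>` quadratic bezier, #ff00ff→engrave S232 F2339: (125.06,38.71) → (118.19,40.36) → (111.66,43.69) → (105.47,48.70) → (99.62,55.39) → (94.10,63.76) → (88.93,73.82) → (84.09,85.55) → (79.59,98.96)

(Gcodetools for Inkscape — laser output)
G21
G90
G00 X6.62 Y135.51
M3 S232
G01 X42.49 Y135.51 F2339
G01 X42.49 Y66.79
G01 X6.62 Y66.79
G01 X6.62 Y135.51
M5
G00 X49.49 Y39.16
M3 S232
G01 X47.99 Y19.85 F2339
G01 X31.97 Y8.97
G01 X13.47 Y14.72
G01 X6.44 Y32.77
G01 X16.16 Y49.52
G01 X35.32 Y52.36
G01 X49.49 Y39.16
M5
G00 X21.38 Y29.65
M3 S232
G01 X86.51 Y128.60 F2339
G01 X145.00 Y128.80
G01 X13.64 Y42.68
G01 X21.38 Y29.65
M5
G00 X125.06 Y38.71
M3 S232
G01 X118.19 Y40.36 F2339
G01 X111.66 Y43.69
G01 X105.47 Y48.70
G01 X99.62 Y55.39
G01 X94.10 Y63.76
G01 X88.93 Y73.82
G01 X84.09 Y85.55
G01 X79.59 Y98.96
M5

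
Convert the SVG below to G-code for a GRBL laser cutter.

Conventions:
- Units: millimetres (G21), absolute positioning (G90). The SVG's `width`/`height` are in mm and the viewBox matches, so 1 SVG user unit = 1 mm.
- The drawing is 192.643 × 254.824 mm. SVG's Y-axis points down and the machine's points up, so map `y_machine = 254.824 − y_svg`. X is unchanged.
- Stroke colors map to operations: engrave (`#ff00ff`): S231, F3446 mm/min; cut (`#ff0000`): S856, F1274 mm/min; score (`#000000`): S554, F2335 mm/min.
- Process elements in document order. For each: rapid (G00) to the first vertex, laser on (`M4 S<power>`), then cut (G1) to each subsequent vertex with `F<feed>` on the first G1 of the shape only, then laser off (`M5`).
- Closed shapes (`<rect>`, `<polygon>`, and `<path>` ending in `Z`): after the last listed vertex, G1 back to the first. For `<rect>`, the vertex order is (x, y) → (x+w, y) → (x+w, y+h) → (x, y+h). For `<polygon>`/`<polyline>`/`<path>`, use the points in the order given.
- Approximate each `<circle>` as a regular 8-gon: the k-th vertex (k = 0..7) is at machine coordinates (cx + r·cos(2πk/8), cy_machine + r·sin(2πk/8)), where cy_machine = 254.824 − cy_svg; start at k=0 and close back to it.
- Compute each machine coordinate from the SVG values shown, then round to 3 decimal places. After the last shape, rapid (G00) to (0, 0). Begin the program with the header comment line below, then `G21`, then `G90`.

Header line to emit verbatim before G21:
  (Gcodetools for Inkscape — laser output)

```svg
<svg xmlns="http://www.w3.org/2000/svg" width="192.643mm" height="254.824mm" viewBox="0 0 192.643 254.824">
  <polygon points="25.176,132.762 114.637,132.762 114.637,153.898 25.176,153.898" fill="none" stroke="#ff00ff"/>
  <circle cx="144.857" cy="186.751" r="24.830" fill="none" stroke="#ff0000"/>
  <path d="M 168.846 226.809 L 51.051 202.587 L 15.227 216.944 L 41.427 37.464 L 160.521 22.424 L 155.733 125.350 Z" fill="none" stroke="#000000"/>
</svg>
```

(Gcodetools for Inkscape — laser output)
G21
G90
G00 X25.176 Y122.062
M4 S231
G1 X114.637 Y122.062 F3446
G1 X114.637 Y100.926
G1 X25.176 Y100.926
G1 X25.176 Y122.062
M5
G00 X169.687 Y68.073
M4 S856
G1 X162.414 Y85.630 F1274
G1 X144.857 Y92.903
G1 X127.300 Y85.630
G1 X120.027 Y68.073
G1 X127.300 Y50.516
G1 X144.857 Y43.243
G1 X162.414 Y50.516
G1 X169.687 Y68.073
M5
G00 X168.846 Y28.015
M4 S554
G1 X51.051 Y52.237 F2335
G1 X15.227 Y37.880
G1 X41.427 Y217.360
G1 X160.521 Y232.400
G1 X155.733 Y129.474
G1 X168.846 Y28.015
M5
G00 X0.000 Y0.000

1 u = 1 mm; y_m = 254.824 − y.

[1] `<polygon>` rectangle, #ff00ff→engrave S231 F3446: (25.176,122.062) → (114.637,122.062) → (114.637,100.926) → (25.176,100.926) → (25.176,122.062) (closed)

[2] `<circle>` circle, #ff0000→cut S856 F1274: (169.687,68.073) → (162.414,85.630) → (144.857,92.903) → (127.300,85.630) → (120.027,68.073) → (127.300,50.516) → (144.857,43.243) → (162.414,50.516) → (169.687,68.073) (closed)

[3] `<path>` closed polygon, #000000→score S554 F2335: (168.846,28.015) → (51.051,52.237) → (15.227,37.880) → (41.427,217.360) → (160.521,232.400) → (155.733,129.474) → (168.846,28.015) (closed)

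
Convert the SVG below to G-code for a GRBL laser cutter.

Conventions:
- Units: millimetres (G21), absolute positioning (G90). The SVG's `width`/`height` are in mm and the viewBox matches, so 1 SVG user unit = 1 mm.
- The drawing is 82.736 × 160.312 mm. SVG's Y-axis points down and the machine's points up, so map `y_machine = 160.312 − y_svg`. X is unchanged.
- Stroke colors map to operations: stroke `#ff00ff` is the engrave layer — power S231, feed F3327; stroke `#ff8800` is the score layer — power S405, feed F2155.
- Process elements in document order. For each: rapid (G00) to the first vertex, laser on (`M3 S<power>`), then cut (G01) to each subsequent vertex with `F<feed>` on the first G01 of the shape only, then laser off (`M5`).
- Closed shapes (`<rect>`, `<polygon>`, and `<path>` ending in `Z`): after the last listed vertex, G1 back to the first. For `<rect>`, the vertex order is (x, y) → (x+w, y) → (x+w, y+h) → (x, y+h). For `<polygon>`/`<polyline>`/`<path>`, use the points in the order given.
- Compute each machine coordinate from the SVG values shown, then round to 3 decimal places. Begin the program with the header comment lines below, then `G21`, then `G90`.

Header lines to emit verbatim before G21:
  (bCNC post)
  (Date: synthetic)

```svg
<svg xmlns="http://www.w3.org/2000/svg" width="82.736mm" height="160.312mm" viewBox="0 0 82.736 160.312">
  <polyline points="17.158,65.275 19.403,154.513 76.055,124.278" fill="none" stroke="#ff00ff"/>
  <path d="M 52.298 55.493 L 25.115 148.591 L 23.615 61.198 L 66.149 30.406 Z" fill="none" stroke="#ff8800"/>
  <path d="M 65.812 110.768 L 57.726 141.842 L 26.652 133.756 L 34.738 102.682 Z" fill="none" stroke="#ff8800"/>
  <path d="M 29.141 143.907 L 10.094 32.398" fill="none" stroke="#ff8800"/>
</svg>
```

(bCNC post)
(Date: synthetic)
G21
G90
G00 X17.158 Y95.037
M3 S231
G01 X19.403 Y5.799 F3327
G01 X76.055 Y36.034
M5
G00 X52.298 Y104.819
M3 S405
G01 X25.115 Y11.721 F2155
G01 X23.615 Y99.114
G01 X66.149 Y129.906
G01 X52.298 Y104.819
M5
G00 X65.812 Y49.544
M3 S405
G01 X57.726 Y18.470 F2155
G01 X26.652 Y26.556
G01 X34.738 Y57.630
G01 X65.812 Y49.544
M5
G00 X29.141 Y16.405
M3 S405
G01 X10.094 Y127.914 F2155
M5

Since the viewBox matches the mm dimensions, user units are millimetres directly. The only transform is the Y-flip y_m = 160.312 − y_svg.

Shape 1 is a open polyline drawn with `<polyline>`. Its stroke #ff00ff means engrave at S231, F3327. After flipping Y the toolpath is (17.158,95.037) → (19.403,5.799) → (76.055,36.034).

Shape 2 is a closed polygon drawn with `<path>`. Its stroke #ff8800 means score at S405, F2155. After flipping Y the toolpath is (52.298,104.819) → (25.115,11.721) → (23.615,99.114) → (66.149,129.906) → (52.298,104.819), returning to the start.

Shape 3 is a regular polygon drawn with `<path>`. Its stroke #ff8800 means score at S405, F2155. After flipping Y the toolpath is (65.812,49.544) → (57.726,18.470) → (26.652,26.556) → (34.738,57.630) → (65.812,49.544), returning to the start.

Shape 4 is a line segment drawn with `<path>`. Its stroke #ff8800 means score at S405, F2155. After flipping Y the toolpath is (29.141,16.405) → (10.094,127.914).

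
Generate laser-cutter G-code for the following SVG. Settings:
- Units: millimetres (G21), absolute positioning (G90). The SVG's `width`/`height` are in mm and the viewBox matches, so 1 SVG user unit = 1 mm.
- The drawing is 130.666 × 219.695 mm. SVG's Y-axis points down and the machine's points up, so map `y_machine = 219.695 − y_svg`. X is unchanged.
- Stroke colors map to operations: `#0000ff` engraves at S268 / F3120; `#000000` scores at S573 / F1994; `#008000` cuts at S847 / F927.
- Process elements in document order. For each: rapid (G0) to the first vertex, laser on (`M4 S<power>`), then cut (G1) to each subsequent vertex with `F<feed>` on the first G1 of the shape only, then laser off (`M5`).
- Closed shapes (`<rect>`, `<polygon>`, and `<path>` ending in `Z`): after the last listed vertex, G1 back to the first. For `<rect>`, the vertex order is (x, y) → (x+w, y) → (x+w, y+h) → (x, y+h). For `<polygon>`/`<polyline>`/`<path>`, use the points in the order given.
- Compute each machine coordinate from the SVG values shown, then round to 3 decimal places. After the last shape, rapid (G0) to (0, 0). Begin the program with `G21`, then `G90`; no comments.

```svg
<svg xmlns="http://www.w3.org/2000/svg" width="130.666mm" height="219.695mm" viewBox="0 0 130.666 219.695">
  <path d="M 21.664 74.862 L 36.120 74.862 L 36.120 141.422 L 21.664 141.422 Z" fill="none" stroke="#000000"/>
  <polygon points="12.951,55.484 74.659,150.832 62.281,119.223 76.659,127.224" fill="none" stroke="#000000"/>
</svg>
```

G21
G90
G0 X21.664 Y144.833
M4 S573
G1 X36.120 Y144.833 F1994
G1 X36.120 Y78.273
G1 X21.664 Y78.273
G1 X21.664 Y144.833
M5
G0 X12.951 Y164.211
M4 S573
G1 X74.659 Y68.863 F1994
G1 X62.281 Y100.472
G1 X76.659 Y92.471
G1 X12.951 Y164.211
M5
G0 X0.000 Y0.000

viewBox `0 0 130.666 219.695` with mm width/height → 1 unit = 1 mm. Flip: y_m = 219.695 − y_svg.

**Shape 1** — `<path>` rectangle, stroke `#000000` → score (S573, F1994). Machine vertices: (21.664,144.833) → (36.120,144.833) → (36.120,78.273) → (21.664,78.273) → (21.664,144.833). Closed: final G1 returns to the first vertex.

**Shape 2** — `<polygon>` closed polygon, stroke `#000000` → score (S573, F1994). Machine vertices: (12.951,164.211) → (74.659,68.863) → (62.281,100.472) → (76.659,92.471) → (12.951,164.211). Closed: final G1 returns to the first vertex.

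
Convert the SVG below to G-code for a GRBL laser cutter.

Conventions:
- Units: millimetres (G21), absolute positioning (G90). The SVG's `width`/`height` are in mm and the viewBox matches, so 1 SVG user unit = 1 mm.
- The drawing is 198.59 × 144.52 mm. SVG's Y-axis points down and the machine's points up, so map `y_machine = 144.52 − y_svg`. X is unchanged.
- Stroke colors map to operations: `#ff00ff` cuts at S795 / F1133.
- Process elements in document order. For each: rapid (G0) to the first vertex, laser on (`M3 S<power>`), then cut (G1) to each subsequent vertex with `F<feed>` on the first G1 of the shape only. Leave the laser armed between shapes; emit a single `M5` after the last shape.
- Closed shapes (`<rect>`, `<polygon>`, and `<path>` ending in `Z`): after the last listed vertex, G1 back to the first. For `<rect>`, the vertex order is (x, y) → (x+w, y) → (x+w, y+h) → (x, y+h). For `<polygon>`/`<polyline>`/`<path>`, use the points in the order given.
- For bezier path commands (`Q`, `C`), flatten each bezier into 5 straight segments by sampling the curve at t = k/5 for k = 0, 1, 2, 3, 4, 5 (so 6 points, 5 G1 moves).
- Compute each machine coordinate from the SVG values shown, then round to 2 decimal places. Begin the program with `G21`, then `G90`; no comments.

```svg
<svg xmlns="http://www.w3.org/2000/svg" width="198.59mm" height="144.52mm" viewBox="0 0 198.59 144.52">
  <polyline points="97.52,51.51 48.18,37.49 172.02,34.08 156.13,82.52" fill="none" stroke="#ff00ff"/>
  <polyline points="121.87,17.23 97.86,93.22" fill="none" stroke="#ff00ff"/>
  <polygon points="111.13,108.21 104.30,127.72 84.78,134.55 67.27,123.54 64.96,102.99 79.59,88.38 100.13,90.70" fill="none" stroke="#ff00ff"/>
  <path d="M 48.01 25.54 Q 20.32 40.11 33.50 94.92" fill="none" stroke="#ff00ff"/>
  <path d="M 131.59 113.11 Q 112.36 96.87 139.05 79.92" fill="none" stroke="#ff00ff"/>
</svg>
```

G21
G90
G0 X97.52 Y93.01
M3 S795
G1 X48.18 Y107.03 F1133
G1 X172.02 Y110.44
G1 X156.13 Y62.00
G0 X121.87 Y127.29
M3 S795
G1 X97.86 Y51.30 F1133
G0 X111.13 Y36.31
M3 S795
G1 X104.30 Y16.80 F1133
G1 X84.78 Y9.97
G1 X67.27 Y20.98
G1 X64.96 Y41.53
G1 X79.59 Y56.14
G1 X100.13 Y53.82
G1 X111.13 Y36.31
G0 X48.01 Y118.98
M3 S795
G1 X38.57 Y111.54 F1133
G1 X32.40 Y100.89
G1 X29.50 Y87.01
G1 X29.86 Y69.91
G1 X33.50 Y49.60
G0 X131.59 Y31.41
M3 S795
G1 X125.73 Y37.93 F1133
G1 X123.55 Y44.52
G1 X125.05 Y51.15
G1 X130.21 Y57.85
G1 X139.05 Y64.60
M5

1 u = 1 mm; y_m = 144.52 − y.

[1] `<polyline>` open polyline, #ff00ff→cut S795 F1133: (97.52,93.01) → (48.18,107.03) → (172.02,110.44) → (156.13,62.00)

[2] `<polyline>` line segment, #ff00ff→cut S795 F1133: (121.87,127.29) → (97.86,51.30)

[3] `<polygon>` regular polygon, #ff00ff→cut S795 F1133: (111.13,36.31) → (104.30,16.80) → (84.78,9.97) → (67.27,20.98) → (64.96,41.53) → (79.59,56.14) → (100.13,53.82) → (111.13,36.31) (closed)

[4] `<path>` quadratic bezier, #ff00ff→cut S795 F1133: (48.01,118.98) → (38.57,111.54) → (32.40,100.89) → (29.50,87.01) → (29.86,69.91) → (33.50,49.60)

[5] `<path>` quadratic bezier, #ff00ff→cut S795 F1133: (131.59,31.41) → (125.73,37.93) → (123.55,44.52) → (125.05,51.15) → (130.21,57.85) → (139.05,64.60)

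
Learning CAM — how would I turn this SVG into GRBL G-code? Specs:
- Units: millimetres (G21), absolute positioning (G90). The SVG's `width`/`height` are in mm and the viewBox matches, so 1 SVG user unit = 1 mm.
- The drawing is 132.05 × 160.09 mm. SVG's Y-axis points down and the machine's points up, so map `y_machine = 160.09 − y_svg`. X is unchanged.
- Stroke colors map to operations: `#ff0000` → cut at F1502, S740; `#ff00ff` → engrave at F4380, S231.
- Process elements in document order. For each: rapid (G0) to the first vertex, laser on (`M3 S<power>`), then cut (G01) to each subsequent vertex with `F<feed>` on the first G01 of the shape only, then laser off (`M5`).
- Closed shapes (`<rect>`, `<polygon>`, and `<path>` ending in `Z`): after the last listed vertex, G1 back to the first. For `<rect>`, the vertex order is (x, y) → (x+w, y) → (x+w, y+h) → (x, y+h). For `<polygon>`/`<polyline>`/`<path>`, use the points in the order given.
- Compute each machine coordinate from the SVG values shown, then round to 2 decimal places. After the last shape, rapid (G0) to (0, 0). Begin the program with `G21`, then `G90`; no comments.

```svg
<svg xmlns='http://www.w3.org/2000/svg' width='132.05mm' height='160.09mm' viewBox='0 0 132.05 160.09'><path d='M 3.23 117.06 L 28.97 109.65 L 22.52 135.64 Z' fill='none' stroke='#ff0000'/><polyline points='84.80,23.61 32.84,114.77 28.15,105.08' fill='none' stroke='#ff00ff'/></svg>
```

G21
G90
G0 X3.23 Y43.03
M3 S740
G01 X28.97 Y50.44 F1502
G01 X22.52 Y24.45
G01 X3.23 Y43.03
M5
G0 X84.80 Y136.48
M3 S231
G01 X32.84 Y45.32 F4380
G01 X28.15 Y55.01
M5
G0 X0.00 Y0.00

1 u = 1 mm; y_m = 160.09 − y.

[1] `<path>` regular polygon, #ff0000→cut S740 F1502: (3.23,43.03) → (28.97,50.44) → (22.52,24.45) → (3.23,43.03) (closed)

[2] `<polyline>` open polyline, #ff00ff→engrave S231 F4380: (84.80,136.48) → (32.84,45.32) → (28.15,55.01)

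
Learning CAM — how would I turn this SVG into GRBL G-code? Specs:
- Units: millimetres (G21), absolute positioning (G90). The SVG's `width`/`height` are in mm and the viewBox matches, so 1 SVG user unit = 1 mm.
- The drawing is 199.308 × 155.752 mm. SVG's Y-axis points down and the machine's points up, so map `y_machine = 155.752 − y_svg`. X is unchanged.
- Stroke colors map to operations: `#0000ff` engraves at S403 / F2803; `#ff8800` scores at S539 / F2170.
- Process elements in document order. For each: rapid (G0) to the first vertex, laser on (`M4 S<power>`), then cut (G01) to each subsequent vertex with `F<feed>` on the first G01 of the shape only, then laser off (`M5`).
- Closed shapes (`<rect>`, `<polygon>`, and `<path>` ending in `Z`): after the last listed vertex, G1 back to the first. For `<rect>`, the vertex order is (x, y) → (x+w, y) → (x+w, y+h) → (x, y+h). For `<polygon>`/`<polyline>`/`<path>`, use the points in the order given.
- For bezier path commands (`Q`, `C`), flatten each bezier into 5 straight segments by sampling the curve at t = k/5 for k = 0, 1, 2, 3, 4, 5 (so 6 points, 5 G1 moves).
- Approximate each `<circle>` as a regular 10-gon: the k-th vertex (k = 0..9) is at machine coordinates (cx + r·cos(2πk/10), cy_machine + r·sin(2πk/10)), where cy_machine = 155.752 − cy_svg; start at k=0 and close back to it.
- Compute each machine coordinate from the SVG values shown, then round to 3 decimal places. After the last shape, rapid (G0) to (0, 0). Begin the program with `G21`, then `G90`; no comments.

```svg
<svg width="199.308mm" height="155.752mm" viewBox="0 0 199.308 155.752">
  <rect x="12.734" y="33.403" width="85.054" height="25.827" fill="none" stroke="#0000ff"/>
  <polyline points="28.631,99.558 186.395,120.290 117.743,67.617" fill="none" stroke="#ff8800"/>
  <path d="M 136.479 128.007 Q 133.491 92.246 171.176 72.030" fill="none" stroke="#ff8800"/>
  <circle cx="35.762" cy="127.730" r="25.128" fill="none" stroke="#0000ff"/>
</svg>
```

1 u = 1 mm; y_m = 155.752 − y.

[1] `<rect>` rectangle, #0000ff→engrave S403 F2803: (12.734,122.349) → (97.788,122.349) → (97.788,96.522) → (12.734,96.522) → (12.734,122.349) (closed)

[2] `<polyline>` open polyline, #ff8800→score S539 F2170: (28.631,56.194) → (186.395,35.462) → (117.743,88.135)

[3] `<path>` quadratic bezier, #ff8800→score S539 F2170: (136.479,27.745) → (136.911,41.428) → (140.596,53.867) → (147.536,65.062) → (157.729,75.014) → (171.176,83.722)

[4] `<circle>` circle, #0000ff→engrave S403 F2803: (60.890,28.022) → (56.091,42.792) → (43.527,51.920) → (27.997,51.920) → (15.433,42.792) → (10.634,28.022) → (15.433,13.252) → (27.997,4.124) → (43.527,4.124) → (56.091,13.252) → (60.890,28.022) (closed)

G21
G90
G0 X12.734 Y122.349
M4 S403
G01 X97.788 Y122.349 F2803
G01 X97.788 Y96.522
G01 X12.734 Y96.522
G01 X12.734 Y122.349
M5
G0 X28.631 Y56.194
M4 S539
G01 X186.395 Y35.462 F2170
G01 X117.743 Y88.135
M5
G0 X136.479 Y27.745
M4 S539
G01 X136.911 Y41.428 F2170
G01 X140.596 Y53.867
G01 X147.536 Y65.062
G01 X157.729 Y75.014
G01 X171.176 Y83.722
M5
G0 X60.890 Y28.022
M4 S403
G01 X56.091 Y42.792 F2803
G01 X43.527 Y51.920
G01 X27.997 Y51.920
G01 X15.433 Y42.792
G01 X10.634 Y28.022
G01 X15.433 Y13.252
G01 X27.997 Y4.124
G01 X43.527 Y4.124
G01 X56.091 Y13.252
G01 X60.890 Y28.022
M5
G0 X0.000 Y0.000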